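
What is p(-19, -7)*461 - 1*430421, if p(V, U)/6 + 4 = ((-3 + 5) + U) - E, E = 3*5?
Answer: -496805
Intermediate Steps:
E = 15
p(V, U) = -102 + 6*U (p(V, U) = -24 + 6*(((-3 + 5) + U) - 1*15) = -24 + 6*((2 + U) - 15) = -24 + 6*(-13 + U) = -24 + (-78 + 6*U) = -102 + 6*U)
p(-19, -7)*461 - 1*430421 = (-102 + 6*(-7))*461 - 1*430421 = (-102 - 42)*461 - 430421 = -144*461 - 430421 = -66384 - 430421 = -496805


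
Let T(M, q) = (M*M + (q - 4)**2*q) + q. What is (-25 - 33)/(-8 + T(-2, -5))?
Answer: 29/207 ≈ 0.14010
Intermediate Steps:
T(M, q) = q + M**2 + q*(-4 + q)**2 (T(M, q) = (M**2 + (-4 + q)**2*q) + q = (M**2 + q*(-4 + q)**2) + q = q + M**2 + q*(-4 + q)**2)
(-25 - 33)/(-8 + T(-2, -5)) = (-25 - 33)/(-8 + (-5 + (-2)**2 - 5*(-4 - 5)**2)) = -58/(-8 + (-5 + 4 - 5*(-9)**2)) = -58/(-8 + (-5 + 4 - 5*81)) = -58/(-8 + (-5 + 4 - 405)) = -58/(-8 - 406) = -58/(-414) = -1/414*(-58) = 29/207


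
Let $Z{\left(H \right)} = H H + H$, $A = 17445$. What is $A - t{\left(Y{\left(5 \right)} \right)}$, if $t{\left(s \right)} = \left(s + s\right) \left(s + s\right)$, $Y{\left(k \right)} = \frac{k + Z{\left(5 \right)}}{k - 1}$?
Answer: $\frac{68555}{4} \approx 17139.0$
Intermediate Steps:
$Z{\left(H \right)} = H + H^{2}$ ($Z{\left(H \right)} = H^{2} + H = H + H^{2}$)
$Y{\left(k \right)} = \frac{30 + k}{-1 + k}$ ($Y{\left(k \right)} = \frac{k + 5 \left(1 + 5\right)}{k - 1} = \frac{k + 5 \cdot 6}{-1 + k} = \frac{k + 30}{-1 + k} = \frac{30 + k}{-1 + k}$)
$t{\left(s \right)} = 4 s^{2}$ ($t{\left(s \right)} = 2 s 2 s = 4 s^{2}$)
$A - t{\left(Y{\left(5 \right)} \right)} = 17445 - 4 \left(\frac{30 + 5}{-1 + 5}\right)^{2} = 17445 - 4 \left(\frac{1}{4} \cdot 35\right)^{2} = 17445 - 4 \left(\frac{35}{4}\right)^{2} = 17445 - 4 \cdot \frac{1225}{16} = 17445 - \frac{1225}{4} = \frac{68555}{4}$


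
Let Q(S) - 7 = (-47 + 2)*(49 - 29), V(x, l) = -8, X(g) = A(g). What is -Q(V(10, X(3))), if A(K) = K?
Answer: 893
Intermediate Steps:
X(g) = g
Q(S) = -893 (Q(S) = 7 + (-47 + 2)*(49 - 29) = 7 - 45*20 = 7 - 900 = -893)
-Q(V(10, X(3))) = -1*(-893) = 893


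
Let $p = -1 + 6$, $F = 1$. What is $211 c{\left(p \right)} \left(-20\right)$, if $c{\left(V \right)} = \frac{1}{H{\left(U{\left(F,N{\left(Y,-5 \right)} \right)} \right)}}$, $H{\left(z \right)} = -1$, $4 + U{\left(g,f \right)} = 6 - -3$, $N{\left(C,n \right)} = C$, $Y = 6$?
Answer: $4220$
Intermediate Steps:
$U{\left(g,f \right)} = 5$ ($U{\left(g,f \right)} = -4 + \left(6 - -3\right) = -4 + \left(6 + 3\right) = -4 + 9 = 5$)
$p = 5$
$c{\left(V \right)} = -1$ ($c{\left(V \right)} = \frac{1}{-1} = -1$)
$211 c{\left(p \right)} \left(-20\right) = 211 \left(-1\right) \left(-20\right) = \left(-211\right) \left(-20\right) = 4220$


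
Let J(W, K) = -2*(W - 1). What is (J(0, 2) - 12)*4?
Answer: -40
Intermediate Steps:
J(W, K) = 2 - 2*W (J(W, K) = -2*(-1 + W) = 2 - 2*W)
(J(0, 2) - 12)*4 = ((2 - 2*0) - 12)*4 = ((2 + 0) - 12)*4 = (2 - 12)*4 = -10*4 = -40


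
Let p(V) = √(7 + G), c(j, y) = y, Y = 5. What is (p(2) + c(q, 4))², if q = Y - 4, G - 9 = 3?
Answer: (4 + √19)² ≈ 69.871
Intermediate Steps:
G = 12 (G = 9 + 3 = 12)
q = 1 (q = 5 - 4 = 1)
p(V) = √19 (p(V) = √(7 + 12) = √19)
(p(2) + c(q, 4))² = (√19 + 4)² = (4 + √19)²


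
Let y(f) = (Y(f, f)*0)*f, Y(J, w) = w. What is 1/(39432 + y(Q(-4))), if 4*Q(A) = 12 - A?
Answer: 1/39432 ≈ 2.5360e-5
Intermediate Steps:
Q(A) = 3 - A/4 (Q(A) = (12 - A)/4 = 3 - A/4)
y(f) = 0 (y(f) = (f*0)*f = 0*f = 0)
1/(39432 + y(Q(-4))) = 1/(39432 + 0) = 1/39432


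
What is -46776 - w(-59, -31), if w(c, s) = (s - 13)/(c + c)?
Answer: -2759806/59 ≈ -46776.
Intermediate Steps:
w(c, s) = (-13 + s)/(2*c) (w(c, s) = (-13 + s)/((2*c)) = (-13 + s)*(1/(2*c)) = (-13 + s)/(2*c))
-46776 - w(-59, -31) = -46776 - (-13 - 31)/(2*(-59)) = -46776 - (-1)*(-44)/(2*59) = -46776 - 1*22/59 = -46776 - 22/59 = -2759806/59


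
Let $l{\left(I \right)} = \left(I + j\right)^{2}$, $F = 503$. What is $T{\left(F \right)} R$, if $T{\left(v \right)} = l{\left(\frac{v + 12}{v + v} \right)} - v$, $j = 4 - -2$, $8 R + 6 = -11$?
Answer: $\frac{7924354619}{8096288} \approx 978.76$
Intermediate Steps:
$R = - \frac{17}{8}$ ($R = - \frac{3}{4} + \frac{1}{8} \left(-11\right) = - \frac{3}{4} - \frac{11}{8} = - \frac{17}{8} \approx -2.125$)
$j = 6$ ($j = 4 + 2 = 6$)
$l{\left(I \right)} = \left(6 + I\right)^{2}$ ($l{\left(I \right)} = \left(I + 6\right)^{2} = \left(6 + I\right)^{2}$)
$T{\left(v \right)} = \left(6 + \frac{12 + v}{2 v}\right)^{2} - v$ ($T{\left(v \right)} = \left(6 + \frac{v + 12}{v + v}\right)^{2} - v = \left(6 + \frac{12 + v}{2 v}\right)^{2} - v$)
$T{\left(F \right)} R = \left(\left(-1\right) 503 + \frac{\left(12 + 13 \cdot 503\right)^{2}}{4 \cdot 253009}\right) \left(- \frac{17}{8}\right) = \left(-503 + \frac{1}{4} \cdot \frac{1}{253009} \left(12 + 6539\right)^{2}\right) \left(- \frac{17}{8}\right) = \left(-503 + \frac{1}{4} \cdot \frac{1}{253009} \cdot 6551^{2}\right) \left(- \frac{17}{8}\right) = \left(-503 + \frac{1}{4} \cdot \frac{1}{253009} \cdot 42915601\right) \left(- \frac{17}{8}\right) = \left(-503 + \frac{42915601}{1012036}\right) \left(- \frac{17}{8}\right) = \left(- \frac{466138507}{1012036}\right) \left(- \frac{17}{8}\right) = \frac{7924354619}{8096288}$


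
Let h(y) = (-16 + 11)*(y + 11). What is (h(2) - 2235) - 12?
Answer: -2312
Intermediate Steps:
h(y) = -55 - 5*y (h(y) = -5*(11 + y) = -55 - 5*y)
(h(2) - 2235) - 12 = ((-55 - 5*2) - 2235) - 12 = ((-55 - 10) - 2235) - 12 = (-65 - 2235) - 12 = -2300 - 12 = -2312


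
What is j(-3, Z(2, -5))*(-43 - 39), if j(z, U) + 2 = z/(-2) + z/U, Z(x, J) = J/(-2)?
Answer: 697/5 ≈ 139.40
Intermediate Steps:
Z(x, J) = -J/2 (Z(x, J) = J*(-½) = -J/2)
j(z, U) = -2 - z/2 + z/U (j(z, U) = -2 + (z/(-2) + z/U) = -2 + (z*(-½) + z/U) = -2 + (-z/2 + z/U) = -2 - z/2 + z/U)
j(-3, Z(2, -5))*(-43 - 39) = (-2 - ½*(-3) - 3/((-½*(-5))))*(-43 - 39) = (-2 + 3/2 - 3/5/2)*(-82) = (-2 + 3/2 - 3*⅖)*(-82) = (-2 + 3/2 - 6/5)*(-82) = -17/10*(-82) = 697/5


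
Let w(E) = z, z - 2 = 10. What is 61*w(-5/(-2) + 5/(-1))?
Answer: 732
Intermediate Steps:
z = 12 (z = 2 + 10 = 12)
w(E) = 12
61*w(-5/(-2) + 5/(-1)) = 61*12 = 732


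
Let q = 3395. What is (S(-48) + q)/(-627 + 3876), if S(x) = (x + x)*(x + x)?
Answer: 12611/3249 ≈ 3.8815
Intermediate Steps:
S(x) = 4*x² (S(x) = (2*x)*(2*x) = 4*x²)
(S(-48) + q)/(-627 + 3876) = (4*(-48)² + 3395)/(-627 + 3876) = (4*2304 + 3395)/3249 = (9216 + 3395)*(1/3249) = 12611*(1/3249) = 12611/3249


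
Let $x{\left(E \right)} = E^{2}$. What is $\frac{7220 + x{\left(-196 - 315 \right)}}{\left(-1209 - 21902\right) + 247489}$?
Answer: $\frac{268341}{224378} \approx 1.1959$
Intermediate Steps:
$\frac{7220 + x{\left(-196 - 315 \right)}}{\left(-1209 - 21902\right) + 247489} = \frac{7220 + \left(-196 - 315\right)^{2}}{\left(-1209 - 21902\right) + 247489} = \frac{7220 + \left(-511\right)^{2}}{-23111 + 247489} = \frac{7220 + 261121}{224378} = 268341 \cdot \frac{1}{224378} = \frac{268341}{224378}$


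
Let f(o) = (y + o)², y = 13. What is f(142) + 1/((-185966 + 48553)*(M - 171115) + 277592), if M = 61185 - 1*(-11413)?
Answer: 325245503564826/13537794113 ≈ 24025.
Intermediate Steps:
M = 72598 (M = 61185 + 11413 = 72598)
f(o) = (13 + o)²
f(142) + 1/((-185966 + 48553)*(M - 171115) + 277592) = (13 + 142)² + 1/((-185966 + 48553)*(72598 - 171115) + 277592) = 155² + 1/(-137413*(-98517) + 277592) = 24025 + 1/(13537516521 + 277592) = 24025 + 1/13537794113 = 325245503564826/13537794113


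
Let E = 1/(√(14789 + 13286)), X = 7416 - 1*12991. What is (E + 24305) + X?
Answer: 18730 + √1123/5615 ≈ 18730.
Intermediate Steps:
X = -5575 (X = 7416 - 12991 = -5575)
E = √1123/5615 (E = 1/(√28075) = 1/(5*√1123) = √1123/5615 ≈ 0.0059682)
(E + 24305) + X = (√1123/5615 + 24305) - 5575 = (24305 + √1123/5615) - 5575 = 18730 + √1123/5615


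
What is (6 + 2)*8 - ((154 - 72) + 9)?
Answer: -27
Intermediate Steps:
(6 + 2)*8 - ((154 - 72) + 9) = 8*8 - (82 + 9) = 64 - 1*91 = 64 - 91 = -27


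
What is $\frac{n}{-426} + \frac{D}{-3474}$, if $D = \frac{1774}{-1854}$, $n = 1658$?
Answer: $- \frac{889840337}{228648258} \approx -3.8917$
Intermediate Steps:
$D = - \frac{887}{927}$ ($D = 1774 \left(- \frac{1}{1854}\right) = - \frac{887}{927} \approx -0.95685$)
$\frac{n}{-426} + \frac{D}{-3474} = \frac{1658}{-426} - \frac{887}{927 \left(-3474\right)} = 1658 \left(- \frac{1}{426}\right) - - \frac{887}{3220398} = - \frac{829}{213} + \frac{887}{3220398} = - \frac{889840337}{228648258}$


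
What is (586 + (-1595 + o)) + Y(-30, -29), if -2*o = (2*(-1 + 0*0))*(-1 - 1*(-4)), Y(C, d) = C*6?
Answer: -1186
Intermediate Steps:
Y(C, d) = 6*C
o = 3 (o = -2*(-1 + 0*0)*(-1 - 1*(-4))/2 = -2*(-1 + 0)*(-1 + 4)/2 = -2*(-1)*3/2 = -(-1)*3 = -½*(-6) = 3)
(586 + (-1595 + o)) + Y(-30, -29) = (586 + (-1595 + 3)) + 6*(-30) = (586 - 1592) - 180 = -1006 - 180 = -1186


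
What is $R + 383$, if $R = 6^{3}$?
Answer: $599$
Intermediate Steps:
$R = 216$
$R + 383 = 216 + 383 = 599$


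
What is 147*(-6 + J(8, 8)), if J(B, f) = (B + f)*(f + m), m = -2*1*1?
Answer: 13230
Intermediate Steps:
m = -2 (m = -2*1 = -2)
J(B, f) = (-2 + f)*(B + f) (J(B, f) = (B + f)*(f - 2) = (B + f)*(-2 + f) = (-2 + f)*(B + f))
147*(-6 + J(8, 8)) = 147*(-6 + (8² - 2*8 - 2*8 + 8*8)) = 147*(-6 + (64 - 16 - 16 + 64)) = 147*(-6 + 96) = 147*90 = 13230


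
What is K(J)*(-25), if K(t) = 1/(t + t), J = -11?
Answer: 25/22 ≈ 1.1364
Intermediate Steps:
K(t) = 1/(2*t)
K(J)*(-25) = ((1/2)/(-11))*(-25) = ((1/2)*(-1/11))*(-25) = -1/22*(-25) = 25/22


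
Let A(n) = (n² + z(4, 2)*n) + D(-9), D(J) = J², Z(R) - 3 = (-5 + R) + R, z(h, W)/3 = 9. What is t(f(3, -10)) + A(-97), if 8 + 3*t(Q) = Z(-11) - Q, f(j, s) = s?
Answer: 20591/3 ≈ 6863.7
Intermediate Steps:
z(h, W) = 27 (z(h, W) = 3*9 = 27)
Z(R) = -2 + 2*R (Z(R) = 3 + ((-5 + R) + R) = 3 + (-5 + 2*R) = -2 + 2*R)
t(Q) = -32/3 - Q/3 (t(Q) = -8/3 + ((-2 + 2*(-11)) - Q)/3 = -8/3 + ((-2 - 22) - Q)/3 = -8/3 + (-24 - Q)/3 = -8/3 + (-8 - Q/3) = -32/3 - Q/3)
A(n) = 81 + n² + 27*n (A(n) = (n² + 27*n) + (-9)² = (n² + 27*n) + 81 = 81 + n² + 27*n)
t(f(3, -10)) + A(-97) = (-32/3 - ⅓*(-10)) + (81 + (-97)² + 27*(-97)) = (-32/3 + 10/3) + (81 + 9409 - 2619) = -22/3 + 6871 = 20591/3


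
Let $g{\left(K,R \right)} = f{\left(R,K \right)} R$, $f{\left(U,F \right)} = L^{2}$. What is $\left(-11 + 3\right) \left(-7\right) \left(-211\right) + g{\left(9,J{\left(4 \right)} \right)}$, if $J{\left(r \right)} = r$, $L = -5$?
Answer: $-11716$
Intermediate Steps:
$f{\left(U,F \right)} = 25$ ($f{\left(U,F \right)} = \left(-5\right)^{2} = 25$)
$g{\left(K,R \right)} = 25 R$
$\left(-11 + 3\right) \left(-7\right) \left(-211\right) + g{\left(9,J{\left(4 \right)} \right)} = \left(-11 + 3\right) \left(-7\right) \left(-211\right) + 25 \cdot 4 = \left(-8\right) \left(-7\right) \left(-211\right) + 100 = 56 \left(-211\right) + 100 = -11816 + 100 = -11716$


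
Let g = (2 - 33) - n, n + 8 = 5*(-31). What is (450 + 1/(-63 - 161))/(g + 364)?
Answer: 100799/111104 ≈ 0.90725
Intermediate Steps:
n = -163 (n = -8 + 5*(-31) = -8 - 155 = -163)
g = 132 (g = (2 - 33) - 1*(-163) = -31 + 163 = 132)
(450 + 1/(-63 - 161))/(g + 364) = (450 + 1/(-63 - 161))/(132 + 364) = (450 + 1/(-224))/496 = (450 - 1/224)*(1/496) = (100799/224)*(1/496) = 100799/111104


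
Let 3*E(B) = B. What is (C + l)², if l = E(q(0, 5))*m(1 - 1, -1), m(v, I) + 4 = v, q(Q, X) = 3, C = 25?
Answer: 441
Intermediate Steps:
E(B) = B/3
m(v, I) = -4 + v
l = -4 (l = ((⅓)*3)*(-4 + (1 - 1)) = 1*(-4 + 0) = 1*(-4) = -4)
(C + l)² = (25 - 4)² = 21² = 441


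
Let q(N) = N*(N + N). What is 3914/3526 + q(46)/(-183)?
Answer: -7102885/322629 ≈ -22.016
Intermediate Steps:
q(N) = 2*N² (q(N) = N*(2*N) = 2*N²)
3914/3526 + q(46)/(-183) = 3914/3526 + (2*46²)/(-183) = 3914*(1/3526) + (2*2116)*(-1/183) = 1957/1763 + 4232*(-1/183) = 1957/1763 - 4232/183 = -7102885/322629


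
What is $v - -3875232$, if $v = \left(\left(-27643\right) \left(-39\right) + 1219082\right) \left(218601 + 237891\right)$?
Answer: $1048638581460$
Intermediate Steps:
$v = 1048634706228$ ($v = \left(1078077 + 1219082\right) 456492 = 2297159 \cdot 456492 = 1048634706228$)
$v - -3875232 = 1048634706228 - -3875232 = 1048634706228 + 3875232 = 1048638581460$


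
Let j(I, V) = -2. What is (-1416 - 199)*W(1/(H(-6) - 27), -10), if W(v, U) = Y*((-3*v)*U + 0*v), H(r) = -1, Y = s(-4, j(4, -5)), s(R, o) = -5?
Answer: -121125/14 ≈ -8651.8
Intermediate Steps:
Y = -5
W(v, U) = 15*U*v (W(v, U) = -5*((-3*v)*U + 0*v) = -5*(-3*U*v + 0) = -(-15)*U*v = 15*U*v)
(-1416 - 199)*W(1/(H(-6) - 27), -10) = (-1416 - 199)*(15*(-10)/(-1 - 27)) = -24225*(-10)/(-28) = -24225*(-10)*(-1)/28 = -1615*75/14 = -121125/14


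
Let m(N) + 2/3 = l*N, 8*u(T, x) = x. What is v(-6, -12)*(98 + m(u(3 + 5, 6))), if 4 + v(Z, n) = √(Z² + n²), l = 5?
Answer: -1213/3 + 1213*√5/2 ≈ 951.84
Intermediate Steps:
u(T, x) = x/8
v(Z, n) = -4 + √(Z² + n²)
m(N) = -⅔ + 5*N
v(-6, -12)*(98 + m(u(3 + 5, 6))) = (-4 + √((-6)² + (-12)²))*(98 + (-⅔ + 5*((⅛)*6))) = (-4 + √(36 + 144))*(98 + (-⅔ + 5*(¾))) = (-4 + √180)*(98 + (-⅔ + 15/4)) = (-4 + 6*√5)*(98 + 37/12) = (-4 + 6*√5)*(1213/12) = -1213/3 + 1213*√5/2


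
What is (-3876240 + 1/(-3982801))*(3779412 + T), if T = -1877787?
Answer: -29357843067048791625/3982801 ≈ -7.3712e+12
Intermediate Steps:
(-3876240 + 1/(-3982801))*(3779412 + T) = (-3876240 + 1/(-3982801))*(3779412 - 1877787) = (-3876240 - 1/3982801)*1901625 = -15438292548241/3982801*1901625 = -29357843067048791625/3982801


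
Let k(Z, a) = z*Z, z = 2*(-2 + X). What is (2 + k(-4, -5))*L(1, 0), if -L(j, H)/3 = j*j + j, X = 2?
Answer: -12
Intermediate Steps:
L(j, H) = -3*j - 3*j² (L(j, H) = -3*(j*j + j) = -3*(j² + j) = -3*(j + j²) = -3*j - 3*j²)
z = 0 (z = 2*(-2 + 2) = 2*0 = 0)
k(Z, a) = 0 (k(Z, a) = 0*Z = 0)
(2 + k(-4, -5))*L(1, 0) = (2 + 0)*(-3*1*(1 + 1)) = 2*(-3*1*2) = 2*(-6) = -12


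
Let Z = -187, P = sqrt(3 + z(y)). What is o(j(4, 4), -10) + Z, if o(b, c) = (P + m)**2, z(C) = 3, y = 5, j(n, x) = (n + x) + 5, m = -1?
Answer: -187 + (1 - sqrt(6))**2 ≈ -184.90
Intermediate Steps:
j(n, x) = 5 + n + x
P = sqrt(6) (P = sqrt(3 + 3) = sqrt(6) ≈ 2.4495)
o(b, c) = (-1 + sqrt(6))**2 (o(b, c) = (sqrt(6) - 1)**2 = (-1 + sqrt(6))**2)
o(j(4, 4), -10) + Z = (1 - sqrt(6))**2 - 187 = -187 + (1 - sqrt(6))**2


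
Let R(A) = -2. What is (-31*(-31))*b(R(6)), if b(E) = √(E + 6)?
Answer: 1922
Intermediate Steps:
b(E) = √(6 + E)
(-31*(-31))*b(R(6)) = (-31*(-31))*√(6 - 2) = 961*√4 = 961*2 = 1922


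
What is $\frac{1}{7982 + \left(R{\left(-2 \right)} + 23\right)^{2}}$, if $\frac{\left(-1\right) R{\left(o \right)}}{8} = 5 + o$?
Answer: $\frac{1}{7983} \approx 0.00012527$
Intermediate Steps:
$R{\left(o \right)} = -40 - 8 o$ ($R{\left(o \right)} = - 8 \left(5 + o\right) = -40 - 8 o$)
$\frac{1}{7982 + \left(R{\left(-2 \right)} + 23\right)^{2}} = \frac{1}{7982 + \left(\left(-40 - -16\right) + 23\right)^{2}} = \frac{1}{7982 + \left(\left(-40 + 16\right) + 23\right)^{2}} = \frac{1}{7982 + \left(-24 + 23\right)^{2}} = \frac{1}{7982 + \left(-1\right)^{2}} = \frac{1}{7982 + 1} = \frac{1}{7983}$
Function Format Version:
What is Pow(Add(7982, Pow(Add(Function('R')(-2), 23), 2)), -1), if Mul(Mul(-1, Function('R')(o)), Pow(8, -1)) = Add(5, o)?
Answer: Rational(1, 7983) ≈ 0.00012527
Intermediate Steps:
Function('R')(o) = Add(-40, Mul(-8, o)) (Function('R')(o) = Mul(-8, Add(5, o)) = Add(-40, Mul(-8, o)))
Pow(Add(7982, Pow(Add(Function('R')(-2), 23), 2)), -1) = Pow(Add(7982, Pow(Add(Add(-40, Mul(-8, -2)), 23), 2)), -1) = Pow(Add(7982, Pow(Add(Add(-40, 16), 23), 2)), -1) = Pow(Add(7982, Pow(Add(-24, 23), 2)), -1) = Pow(Add(7982, Pow(-1, 2)), -1) = Pow(Add(7982, 1), -1) = Pow(7983, -1) = Rational(1, 7983)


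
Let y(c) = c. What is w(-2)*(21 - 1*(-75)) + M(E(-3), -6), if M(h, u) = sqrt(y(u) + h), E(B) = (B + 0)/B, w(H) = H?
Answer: -192 + I*sqrt(5) ≈ -192.0 + 2.2361*I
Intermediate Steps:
E(B) = 1 (E(B) = B/B = 1)
M(h, u) = sqrt(h + u) (M(h, u) = sqrt(u + h) = sqrt(h + u))
w(-2)*(21 - 1*(-75)) + M(E(-3), -6) = -2*(21 - 1*(-75)) + sqrt(1 - 6) = -2*(21 + 75) + sqrt(-5) = -2*96 + I*sqrt(5) = -192 + I*sqrt(5)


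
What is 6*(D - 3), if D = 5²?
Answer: 132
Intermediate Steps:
D = 25
6*(D - 3) = 6*(25 - 3) = 6*22 = 132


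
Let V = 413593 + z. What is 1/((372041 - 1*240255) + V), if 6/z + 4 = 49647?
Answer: 49643/27074249703 ≈ 1.8336e-6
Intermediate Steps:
z = 6/49643 (z = 6/(-4 + 49647) = 6/49643 ≈ 0.00012086)
V = 20531997305/49643 (V = 413593 + 6/49643 = 20531997305/49643 ≈ 4.1359e+5)
1/((372041 - 1*240255) + V) = 1/((372041 - 1*240255) + 20531997305/49643) = 1/((372041 - 240255) + 20531997305/49643) = 1/(131786 + 20531997305/49643) = 1/(27074249703/49643) = 49643/27074249703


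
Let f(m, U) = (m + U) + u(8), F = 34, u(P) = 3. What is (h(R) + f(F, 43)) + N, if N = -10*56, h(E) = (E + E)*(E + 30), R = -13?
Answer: -922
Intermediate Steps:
h(E) = 2*E*(30 + E) (h(E) = (2*E)*(30 + E) = 2*E*(30 + E))
f(m, U) = 3 + U + m (f(m, U) = (m + U) + 3 = (U + m) + 3 = 3 + U + m)
N = -560
(h(R) + f(F, 43)) + N = (2*(-13)*(30 - 13) + (3 + 43 + 34)) - 560 = (2*(-13)*17 + 80) - 560 = (-442 + 80) - 560 = -362 - 560 = -922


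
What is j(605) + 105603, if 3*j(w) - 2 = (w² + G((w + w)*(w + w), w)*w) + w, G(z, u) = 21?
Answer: 696146/3 ≈ 2.3205e+5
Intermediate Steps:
j(w) = ⅔ + w²/3 + 22*w/3 (j(w) = ⅔ + ((w² + 21*w) + w)/3 = ⅔ + (w² + 22*w)/3 = ⅔ + (w²/3 + 22*w/3) = ⅔ + w²/3 + 22*w/3)
j(605) + 105603 = (⅔ + (⅓)*605² + (22/3)*605) + 105603 = (⅔ + (⅓)*366025 + 13310/3) + 105603 = (⅔ + 366025/3 + 13310/3) + 105603 = 379337/3 + 105603 = 696146/3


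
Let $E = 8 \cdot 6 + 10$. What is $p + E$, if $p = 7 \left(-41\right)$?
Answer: $-229$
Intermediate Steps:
$p = -287$
$E = 58$ ($E = 48 + 10 = 58$)
$p + E = -287 + 58 = -229$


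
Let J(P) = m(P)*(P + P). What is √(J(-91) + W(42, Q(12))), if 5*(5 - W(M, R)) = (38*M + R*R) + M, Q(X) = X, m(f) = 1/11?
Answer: 7*I*√22715/55 ≈ 19.182*I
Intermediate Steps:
m(f) = 1/11
J(P) = 2*P/11 (J(P) = (P + P)/11 = (2*P)/11 = 2*P/11)
W(M, R) = 5 - 39*M/5 - R²/5 (W(M, R) = 5 - ((38*M + R*R) + M)/5 = 5 - ((38*M + R²) + M)/5 = 5 - ((R² + 38*M) + M)/5 = 5 - (R² + 39*M)/5 = 5 + (-39*M/5 - R²/5) = 5 - 39*M/5 - R²/5)
√(J(-91) + W(42, Q(12))) = √((2/11)*(-91) + (5 - 39/5*42 - ⅕*12²)) = √(-182/11 + (5 - 1638/5 - ⅕*144)) = √(-182/11 + (5 - 1638/5 - 144/5)) = √(-182/11 - 1757/5) = √(-20237/55) = 7*I*√22715/55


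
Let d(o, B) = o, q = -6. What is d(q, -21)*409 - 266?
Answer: -2720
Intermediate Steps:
d(q, -21)*409 - 266 = -6*409 - 266 = -2454 - 266 = -2720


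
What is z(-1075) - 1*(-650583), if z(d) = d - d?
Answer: 650583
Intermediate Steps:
z(d) = 0
z(-1075) - 1*(-650583) = 0 - 1*(-650583) = 0 + 650583 = 650583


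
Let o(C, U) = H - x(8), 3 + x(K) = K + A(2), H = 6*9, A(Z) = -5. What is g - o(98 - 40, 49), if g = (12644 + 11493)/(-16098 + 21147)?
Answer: -248509/5049 ≈ -49.219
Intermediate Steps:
H = 54
x(K) = -8 + K (x(K) = -3 + (K - 5) = -3 + (-5 + K) = -8 + K)
o(C, U) = 54 (o(C, U) = 54 - (-8 + 8) = 54 - 1*0 = 54 + 0 = 54)
g = 24137/5049 ≈ 4.7805
g - o(98 - 40, 49) = 24137/5049 - 1*54 = 24137/5049 - 54 = -248509/5049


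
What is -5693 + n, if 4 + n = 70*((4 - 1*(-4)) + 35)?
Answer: -2687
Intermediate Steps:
n = 3006 (n = -4 + 70*((4 - 1*(-4)) + 35) = -4 + 70*((4 + 4) + 35) = -4 + 70*(8 + 35) = -4 + 70*43 = -4 + 3010 = 3006)
-5693 + n = -5693 + 3006 = -2687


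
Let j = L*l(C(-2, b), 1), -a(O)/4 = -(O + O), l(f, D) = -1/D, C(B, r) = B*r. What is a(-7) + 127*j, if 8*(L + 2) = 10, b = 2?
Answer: 157/4 ≈ 39.250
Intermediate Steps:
L = -3/4 (L = -2 + (1/8)*10 = -2 + 5/4 = -3/4 ≈ -0.75000)
a(O) = 8*O (a(O) = -(-4)*(O + O) = -(-4)*2*O = -(-8)*O = 8*O)
j = 3/4 (j = -(-3)/(4*1) = -(-3)/4 = -3/4*(-1) = 3/4 ≈ 0.75000)
a(-7) + 127*j = 8*(-7) + 127*(3/4) = -56 + 381/4 = 157/4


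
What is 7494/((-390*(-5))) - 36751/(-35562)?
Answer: 56361013/11557650 ≈ 4.8765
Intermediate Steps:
7494/((-390*(-5))) - 36751/(-35562) = 7494/1950 - 36751*(-1/35562) = 7494*(1/1950) + 36751/35562 = 1249/325 + 36751/35562 = 56361013/11557650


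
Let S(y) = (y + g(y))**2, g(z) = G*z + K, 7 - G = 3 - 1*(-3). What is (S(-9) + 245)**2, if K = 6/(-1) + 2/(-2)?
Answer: 756900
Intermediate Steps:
G = 1 (G = 7 - (3 - 1*(-3)) = 7 - (3 + 3) = 7 - 1*6 = 7 - 6 = 1)
K = -7 (K = 6*(-1) + 2*(-1/2) = -6 - 1 = -7)
g(z) = -7 + z (g(z) = 1*z - 7 = z - 7 = -7 + z)
S(y) = (-7 + 2*y)**2 (S(y) = (y + (-7 + y))**2 = (-7 + 2*y)**2)
(S(-9) + 245)**2 = ((-7 + 2*(-9))**2 + 245)**2 = ((-7 - 18)**2 + 245)**2 = ((-25)**2 + 245)**2 = (625 + 245)**2 = 870**2 = 756900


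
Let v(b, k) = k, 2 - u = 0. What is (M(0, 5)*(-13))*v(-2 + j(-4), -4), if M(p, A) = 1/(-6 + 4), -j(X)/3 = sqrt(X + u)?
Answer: -26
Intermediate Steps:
u = 2 (u = 2 - 1*0 = 2 + 0 = 2)
j(X) = -3*sqrt(2 + X) (j(X) = -3*sqrt(X + 2) = -3*sqrt(2 + X))
M(p, A) = -1/2 (M(p, A) = 1/(-2) = -1/2)
(M(0, 5)*(-13))*v(-2 + j(-4), -4) = -1/2*(-13)*(-4) = (13/2)*(-4) = -26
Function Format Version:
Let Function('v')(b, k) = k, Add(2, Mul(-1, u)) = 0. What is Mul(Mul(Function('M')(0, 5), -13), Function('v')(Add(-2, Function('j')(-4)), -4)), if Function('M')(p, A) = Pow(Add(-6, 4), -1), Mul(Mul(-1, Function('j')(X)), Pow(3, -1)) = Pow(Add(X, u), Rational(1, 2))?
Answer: -26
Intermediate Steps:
u = 2 (u = Add(2, Mul(-1, 0)) = Add(2, 0) = 2)
Function('j')(X) = Mul(-3, Pow(Add(2, X), Rational(1, 2))) (Function('j')(X) = Mul(-3, Pow(Add(X, 2), Rational(1, 2))) = Mul(-3, Pow(Add(2, X), Rational(1, 2))))
Function('M')(p, A) = Rational(-1, 2) (Function('M')(p, A) = Pow(-2, -1) = Rational(-1, 2))
Mul(Mul(Function('M')(0, 5), -13), Function('v')(Add(-2, Function('j')(-4)), -4)) = Mul(Mul(Rational(-1, 2), -13), -4) = Mul(Rational(13, 2), -4) = -26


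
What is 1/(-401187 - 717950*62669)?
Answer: -1/70135196653 ≈ -1.4258e-11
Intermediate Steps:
1/(-401187 - 717950*62669) = (1/62669)/(-1119137) = -1/1119137*1/62669 = -1/70135196653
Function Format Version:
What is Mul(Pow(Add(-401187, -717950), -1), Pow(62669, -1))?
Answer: Rational(-1, 70135196653) ≈ -1.4258e-11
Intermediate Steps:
Mul(Pow(Add(-401187, -717950), -1), Pow(62669, -1)) = Mul(Pow(-1119137, -1), Rational(1, 62669)) = Mul(Rational(-1, 1119137), Rational(1, 62669)) = Rational(-1, 70135196653)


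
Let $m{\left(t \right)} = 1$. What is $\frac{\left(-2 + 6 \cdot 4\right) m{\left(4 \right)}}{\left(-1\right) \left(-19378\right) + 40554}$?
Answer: $\frac{11}{29966} \approx 0.00036708$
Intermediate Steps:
$\frac{\left(-2 + 6 \cdot 4\right) m{\left(4 \right)}}{\left(-1\right) \left(-19378\right) + 40554} = \frac{\left(-2 + 6 \cdot 4\right) 1}{\left(-1\right) \left(-19378\right) + 40554} = \frac{\left(-2 + 24\right) 1}{19378 + 40554} = \frac{22 \cdot 1}{59932} = 22 \cdot \frac{1}{59932} = \frac{11}{29966}$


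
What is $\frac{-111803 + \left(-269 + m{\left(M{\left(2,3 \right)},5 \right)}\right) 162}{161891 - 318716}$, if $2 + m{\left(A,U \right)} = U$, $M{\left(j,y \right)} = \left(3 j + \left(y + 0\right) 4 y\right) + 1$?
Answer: $\frac{30979}{31365} \approx 0.98769$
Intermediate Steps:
$M{\left(j,y \right)} = 1 + 3 j + 4 y^{2}$ ($M{\left(j,y \right)} = \left(3 j + y 4 y\right) + 1 = \left(3 j + 4 y y\right) + 1 = \left(3 j + 4 y^{2}\right) + 1 = 1 + 3 j + 4 y^{2}$)
$m{\left(A,U \right)} = -2 + U$
$\frac{-111803 + \left(-269 + m{\left(M{\left(2,3 \right)},5 \right)}\right) 162}{161891 - 318716} = \frac{-111803 + \left(-269 + \left(-2 + 5\right)\right) 162}{161891 - 318716} = \frac{-111803 + \left(-269 + 3\right) 162}{-156825} = \left(-111803 - 43092\right) \left(- \frac{1}{156825}\right) = \left(-154895\right) \left(- \frac{1}{156825}\right) = \frac{30979}{31365}$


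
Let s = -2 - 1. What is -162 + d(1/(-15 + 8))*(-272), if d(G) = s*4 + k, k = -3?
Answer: 3918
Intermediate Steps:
s = -3
d(G) = -15 (d(G) = -3*4 - 3 = -12 - 3 = -15)
-162 + d(1/(-15 + 8))*(-272) = -162 - 15*(-272) = -162 + 4080 = 3918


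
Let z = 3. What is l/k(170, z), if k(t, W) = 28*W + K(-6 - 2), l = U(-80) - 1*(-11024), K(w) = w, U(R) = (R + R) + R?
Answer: 2696/19 ≈ 141.89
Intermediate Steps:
U(R) = 3*R (U(R) = 2*R + R = 3*R)
l = 10784 (l = 3*(-80) - 1*(-11024) = -240 + 11024 = 10784)
k(t, W) = -8 + 28*W (k(t, W) = 28*W + (-6 - 2) = 28*W - 8 = -8 + 28*W)
l/k(170, z) = 10784/(-8 + 28*3) = 10784/(-8 + 84) = 10784/76 = 10784*(1/76) = 2696/19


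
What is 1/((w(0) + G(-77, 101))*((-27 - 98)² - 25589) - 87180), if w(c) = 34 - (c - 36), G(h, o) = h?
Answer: -1/17432 ≈ -5.7366e-5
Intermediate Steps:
w(c) = 70 - c (w(c) = 34 - (-36 + c) = 34 + (36 - c) = 70 - c)
1/((w(0) + G(-77, 101))*((-27 - 98)² - 25589) - 87180) = 1/(((70 - 1*0) - 77)*((-27 - 98)² - 25589) - 87180) = 1/(((70 + 0) - 77)*((-125)² - 25589) - 87180) = 1/((70 - 77)*(15625 - 25589) - 87180) = 1/(-7*(-9964) - 87180) = 1/(69748 - 87180) = 1/(-17432) = -1/17432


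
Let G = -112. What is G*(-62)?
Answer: 6944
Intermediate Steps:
G*(-62) = -112*(-62) = 6944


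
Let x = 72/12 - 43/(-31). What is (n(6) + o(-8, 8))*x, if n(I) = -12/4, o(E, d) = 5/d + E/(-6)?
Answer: -5725/744 ≈ -7.6949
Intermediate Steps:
o(E, d) = 5/d - E/6 (o(E, d) = 5/d + E*(-⅙) = 5/d - E/6)
n(I) = -3 (n(I) = -12*¼ = -3)
x = 229/31 (x = 72*(1/12) - 43*(-1/31) = 6 + 43/31 = 229/31 ≈ 7.3871)
(n(6) + o(-8, 8))*x = (-3 + (5/8 - ⅙*(-8)))*(229/31) = (-3 + (5*(⅛) + 4/3))*(229/31) = (-3 + (5/8 + 4/3))*(229/31) = (-3 + 47/24)*(229/31) = -25/24*229/31 = -5725/744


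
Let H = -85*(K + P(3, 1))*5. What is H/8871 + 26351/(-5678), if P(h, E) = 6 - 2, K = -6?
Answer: -228933421/50369538 ≈ -4.5451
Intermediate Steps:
P(h, E) = 4
H = 850 (H = -85*(-6 + 4)*5 = -(-170)*5 = -85*(-10) = 850)
H/8871 + 26351/(-5678) = 850/8871 + 26351/(-5678) = 850*(1/8871) + 26351*(-1/5678) = 850/8871 - 26351/5678 = -228933421/50369538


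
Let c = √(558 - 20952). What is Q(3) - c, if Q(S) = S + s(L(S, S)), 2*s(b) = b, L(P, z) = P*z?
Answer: 15/2 - 3*I*√2266 ≈ 7.5 - 142.81*I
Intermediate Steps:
s(b) = b/2
Q(S) = S + S²/2 (Q(S) = S + (S*S)/2 = S + S²/2)
c = 3*I*√2266 (c = √(-20394) = 3*I*√2266 ≈ 142.81*I)
Q(3) - c = (½)*3*(2 + 3) - 3*I*√2266 = (½)*3*5 - 3*I*√2266 = 15/2 - 3*I*√2266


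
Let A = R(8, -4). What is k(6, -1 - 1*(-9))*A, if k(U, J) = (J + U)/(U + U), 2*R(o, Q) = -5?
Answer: -35/12 ≈ -2.9167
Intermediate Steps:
R(o, Q) = -5/2 (R(o, Q) = (½)*(-5) = -5/2)
A = -5/2 ≈ -2.5000
k(U, J) = (J + U)/(2*U) (k(U, J) = (J + U)/((2*U)) = (J + U)*(1/(2*U)) = (J + U)/(2*U))
k(6, -1 - 1*(-9))*A = ((½)*((-1 - 1*(-9)) + 6)/6)*(-5/2) = ((½)*(⅙)*((-1 + 9) + 6))*(-5/2) = ((½)*(⅙)*(8 + 6))*(-5/2) = ((½)*(⅙)*14)*(-5/2) = (7/6)*(-5/2) = -35/12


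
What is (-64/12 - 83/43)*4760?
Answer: -4460120/129 ≈ -34575.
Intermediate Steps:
(-64/12 - 83/43)*4760 = (-64*1/12 - 83*1/43)*4760 = (-16/3 - 83/43)*4760 = -937/129*4760 = -4460120/129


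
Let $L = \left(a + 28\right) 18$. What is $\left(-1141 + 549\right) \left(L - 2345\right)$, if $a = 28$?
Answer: $791504$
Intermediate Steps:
$L = 1008$ ($L = \left(28 + 28\right) 18 = 56 \cdot 18 = 1008$)
$\left(-1141 + 549\right) \left(L - 2345\right) = \left(-1141 + 549\right) \left(1008 - 2345\right) = \left(-592\right) \left(-1337\right) = 791504$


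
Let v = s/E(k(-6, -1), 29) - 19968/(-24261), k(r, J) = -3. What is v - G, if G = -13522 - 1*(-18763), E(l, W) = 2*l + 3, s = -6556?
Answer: -74113561/24261 ≈ -3054.8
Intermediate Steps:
E(l, W) = 3 + 2*l
G = 5241 (G = -13522 + 18763 = 5241)
v = 53038340/24261 (v = -6556/(3 + 2*(-3)) - 19968/(-24261) = -6556/(3 - 6) - 19968*(-1/24261) = -6556/(-3) + 6656/8087 = -6556*(-⅓) + 6656/8087 = 6556/3 + 6656/8087 = 53038340/24261 ≈ 2186.2)
v - G = 53038340/24261 - 1*5241 = 53038340/24261 - 5241 = -74113561/24261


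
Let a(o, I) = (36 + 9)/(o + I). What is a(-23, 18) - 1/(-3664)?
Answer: -32975/3664 ≈ -8.9997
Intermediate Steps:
a(o, I) = 45/(I + o)
a(-23, 18) - 1/(-3664) = 45/(18 - 23) - 1/(-3664) = 45/(-5) - 1*(-1/3664) = 45*(-⅕) + 1/3664 = -9 + 1/3664 = -32975/3664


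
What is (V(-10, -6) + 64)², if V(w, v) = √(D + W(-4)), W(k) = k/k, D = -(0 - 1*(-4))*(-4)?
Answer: (64 + √17)² ≈ 4640.8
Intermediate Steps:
D = 16 (D = -(0 + 4)*(-4) = -1*4*(-4) = -4*(-4) = 16)
W(k) = 1
V(w, v) = √17 (V(w, v) = √(16 + 1) = √17)
(V(-10, -6) + 64)² = (√17 + 64)² = (64 + √17)²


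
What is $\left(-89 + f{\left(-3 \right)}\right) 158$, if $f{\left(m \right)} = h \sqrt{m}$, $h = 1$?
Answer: $-14062 + 158 i \sqrt{3} \approx -14062.0 + 273.66 i$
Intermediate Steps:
$f{\left(m \right)} = \sqrt{m}$ ($f{\left(m \right)} = 1 \sqrt{m} = \sqrt{m}$)
$\left(-89 + f{\left(-3 \right)}\right) 158 = \left(-89 + \sqrt{-3}\right) 158 = \left(-89 + i \sqrt{3}\right) 158 = -14062 + 158 i \sqrt{3}$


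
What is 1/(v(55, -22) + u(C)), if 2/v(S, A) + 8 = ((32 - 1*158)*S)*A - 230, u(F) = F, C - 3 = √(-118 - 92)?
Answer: 8689364537/634321061483 - 5792884321*I*√210/1268642122966 ≈ 0.013699 - 0.066171*I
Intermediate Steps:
C = 3 + I*√210 (C = 3 + √(-118 - 92) = 3 + √(-210) = 3 + I*√210 ≈ 3.0 + 14.491*I)
v(S, A) = 2/(-238 - 126*A*S) (v(S, A) = 2/(-8 + (((32 - 1*158)*S)*A - 230)) = 2/(-8 + (((32 - 158)*S)*A - 230)) = 2/(-8 + ((-126*S)*A - 230)) = 2/(-8 + (-126*A*S - 230)) = 2/(-8 + (-230 - 126*A*S)) = 2/(-238 - 126*A*S))
1/(v(55, -22) + u(C)) = 1/(-1/(119 + 63*(-22)*55) + (3 + I*√210)) = 1/(-1/(119 - 76230) + (3 + I*√210)) = 1/(-1/(-76111) + (3 + I*√210)) = 1/(-1*(-1/76111) + (3 + I*√210)) = 1/(1/76111 + (3 + I*√210)) = 1/(228334/76111 + I*√210)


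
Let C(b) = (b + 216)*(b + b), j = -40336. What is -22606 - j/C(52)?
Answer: -39377131/1742 ≈ -22605.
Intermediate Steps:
C(b) = 2*b*(216 + b) (C(b) = (216 + b)*(2*b) = 2*b*(216 + b))
-22606 - j/C(52) = -22606 - (-40336)/(2*52*(216 + 52)) = -22606 - (-40336)/(2*52*268) = -22606 - (-40336)/27872 = -22606 - 1*(-2521/1742) = -22606 + 2521/1742 = -39377131/1742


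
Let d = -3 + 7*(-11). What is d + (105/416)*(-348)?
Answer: -17455/104 ≈ -167.84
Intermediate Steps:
d = -80 (d = -3 - 77 = -80)
d + (105/416)*(-348) = -80 + (105/416)*(-348) = -80 - 9135/104 = -17455/104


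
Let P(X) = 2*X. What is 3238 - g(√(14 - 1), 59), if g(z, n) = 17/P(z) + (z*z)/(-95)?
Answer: 307623/95 - 17*√13/26 ≈ 3235.8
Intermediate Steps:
g(z, n) = -z²/95 + 17/(2*z) (g(z, n) = 17/((2*z)) + (z*z)/(-95) = 17*(1/(2*z)) + z²*(-1/95) = 17/(2*z) - z²/95 = -z²/95 + 17/(2*z))
3238 - g(√(14 - 1), 59) = 3238 - (1615 - 2*(14 - 1)^(3/2))/(190*(√(14 - 1))) = 3238 - (1615 - 2*13*√13)/(190*(√13)) = 3238 - √13/13*(1615 - 26*√13)/190 = 3238 - √13*(1615 - 26*√13)/2470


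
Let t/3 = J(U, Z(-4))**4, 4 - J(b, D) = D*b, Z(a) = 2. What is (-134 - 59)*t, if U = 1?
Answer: -9264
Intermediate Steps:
J(b, D) = 4 - D*b
t = 48 (t = 3*(4 - 1*2*1)**4 = 3*(4 - 2)**4 = 3*2**4 = 3*16 = 48)
(-134 - 59)*t = (-134 - 59)*48 = -193*48 = -9264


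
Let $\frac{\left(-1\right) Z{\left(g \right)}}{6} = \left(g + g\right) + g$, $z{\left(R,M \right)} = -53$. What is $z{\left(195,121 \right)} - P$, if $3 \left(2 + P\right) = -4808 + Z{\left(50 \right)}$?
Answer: $\frac{5555}{3} \approx 1851.7$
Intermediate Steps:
$Z{\left(g \right)} = - 18 g$ ($Z{\left(g \right)} = - 6 \left(\left(g + g\right) + g\right) = - 6 \left(2 g + g\right) = - 6 \cdot 3 g = - 18 g$)
$P = - \frac{5714}{3}$ ($P = -2 + \frac{-4808 - 900}{3} = -2 + \frac{1}{3} \left(-5708\right) = -2 - \frac{5708}{3} = - \frac{5714}{3} \approx -1904.7$)
$z{\left(195,121 \right)} - P = -53 - - \frac{5714}{3} = -53 + \frac{5714}{3} = \frac{5555}{3}$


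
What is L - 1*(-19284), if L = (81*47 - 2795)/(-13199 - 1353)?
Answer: 70154939/3638 ≈ 19284.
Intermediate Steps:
L = -253/3638 (L = (3807 - 2795)/(-14552) = 1012*(-1/14552) = -253/3638 ≈ -0.069544)
L - 1*(-19284) = -253/3638 - 1*(-19284) = -253/3638 + 19284 = 70154939/3638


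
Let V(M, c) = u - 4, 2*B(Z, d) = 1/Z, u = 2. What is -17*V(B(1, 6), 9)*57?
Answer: 1938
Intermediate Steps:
B(Z, d) = 1/(2*Z)
V(M, c) = -2 (V(M, c) = 2 - 4 = -2)
-17*V(B(1, 6), 9)*57 = -17*(-2)*57 = 34*57 = 1938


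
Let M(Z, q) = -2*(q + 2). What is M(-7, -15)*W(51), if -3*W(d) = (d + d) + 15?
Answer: -1014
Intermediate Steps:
M(Z, q) = -4 - 2*q (M(Z, q) = -2*(2 + q) = -4 - 2*q)
W(d) = -5 - 2*d/3 (W(d) = -((d + d) + 15)/3 = -(2*d + 15)/3 = -(15 + 2*d)/3 = -5 - 2*d/3)
M(-7, -15)*W(51) = (-4 - 2*(-15))*(-5 - ⅔*51) = (-4 + 30)*(-5 - 34) = 26*(-39) = -1014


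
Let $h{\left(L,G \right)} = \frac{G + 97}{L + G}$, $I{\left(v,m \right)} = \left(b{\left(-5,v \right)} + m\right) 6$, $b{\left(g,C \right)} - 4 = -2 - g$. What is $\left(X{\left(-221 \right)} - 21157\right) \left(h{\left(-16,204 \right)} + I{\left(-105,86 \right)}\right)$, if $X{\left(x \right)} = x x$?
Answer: $\frac{728123805}{47} \approx 1.5492 \cdot 10^{7}$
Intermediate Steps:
$X{\left(x \right)} = x^{2}$
$b{\left(g,C \right)} = 2 - g$ ($b{\left(g,C \right)} = 4 - \left(2 + g\right) = 2 - g$)
$I{\left(v,m \right)} = 42 + 6 m$ ($I{\left(v,m \right)} = \left(\left(2 - -5\right) + m\right) 6 = \left(\left(2 + 5\right) + m\right) 6 = \left(7 + m\right) 6 = 42 + 6 m$)
$h{\left(L,G \right)} = \frac{97 + G}{G + L}$
$\left(X{\left(-221 \right)} - 21157\right) \left(h{\left(-16,204 \right)} + I{\left(-105,86 \right)}\right) = \left(\left(-221\right)^{2} - 21157\right) \left(\frac{97 + 204}{204 - 16} + \left(42 + 6 \cdot 86\right)\right) = \left(48841 - 21157\right) \left(\frac{1}{188} \cdot 301 + \left(42 + 516\right)\right) = 27684 \left(\frac{1}{188} \cdot 301 + 558\right) = 27684 \left(\frac{301}{188} + 558\right) = 27684 \cdot \frac{105205}{188} = \frac{728123805}{47}$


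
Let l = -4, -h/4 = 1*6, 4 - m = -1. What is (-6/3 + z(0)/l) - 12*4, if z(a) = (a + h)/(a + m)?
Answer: -244/5 ≈ -48.800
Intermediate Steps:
m = 5 (m = 4 - 1*(-1) = 4 + 1 = 5)
h = -24 (h = -4*6 = -24)
z(a) = (-24 + a)/(5 + a) (z(a) = (a - 24)/(a + 5) = (-24 + a)/(5 + a))
(-6/3 + z(0)/l) - 12*4 = (-6/3 + ((-24 + 0)/(5 + 0))/(-4)) - 12*4 = (-6*⅓ + (-24/5)*(-¼)) - 48 = (-2 + ((⅕)*(-24))*(-¼)) - 48 = (-2 - 24/5*(-¼)) - 48 = (-2 + 6/5) - 48 = -⅘ - 48 = -244/5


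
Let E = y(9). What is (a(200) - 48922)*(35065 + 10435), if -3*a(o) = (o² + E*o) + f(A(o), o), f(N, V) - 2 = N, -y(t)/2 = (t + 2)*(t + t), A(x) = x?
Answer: -4903444000/3 ≈ -1.6345e+9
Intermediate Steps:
y(t) = -4*t*(2 + t) (y(t) = -2*(t + 2)*(t + t) = -2*(2 + t)*2*t = -4*t*(2 + t))
f(N, V) = 2 + N
E = -396 (E = -4*9*(2 + 9) = -4*9*11 = -396)
a(o) = -⅔ - o²/3 + 395*o/3 (a(o) = -((o² - 396*o) + (2 + o))/3 = -(2 + o² - 395*o)/3 = -⅔ - o²/3 + 395*o/3)
(a(200) - 48922)*(35065 + 10435) = ((-⅔ - ⅓*200² + (395/3)*200) - 48922)*(35065 + 10435) = ((-⅔ - ⅓*40000 + 79000/3) - 48922)*45500 = ((-⅔ - 40000/3 + 79000/3) - 48922)*45500 = (38998/3 - 48922)*45500 = -107768/3*45500 = -4903444000/3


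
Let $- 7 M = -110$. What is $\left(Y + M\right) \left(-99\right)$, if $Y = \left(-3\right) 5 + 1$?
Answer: $- \frac{1188}{7} \approx -169.71$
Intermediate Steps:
$Y = -14$ ($Y = -15 + 1 = -14$)
$M = \frac{110}{7}$ ($M = \left(- \frac{1}{7}\right) \left(-110\right) = \frac{110}{7} \approx 15.714$)
$\left(Y + M\right) \left(-99\right) = \left(-14 + \frac{110}{7}\right) \left(-99\right) = \frac{12}{7} \left(-99\right) = - \frac{1188}{7}$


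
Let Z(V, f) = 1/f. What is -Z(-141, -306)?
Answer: 1/306 ≈ 0.0032680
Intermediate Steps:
-Z(-141, -306) = -1/(-306) = -1*(-1/306) = 1/306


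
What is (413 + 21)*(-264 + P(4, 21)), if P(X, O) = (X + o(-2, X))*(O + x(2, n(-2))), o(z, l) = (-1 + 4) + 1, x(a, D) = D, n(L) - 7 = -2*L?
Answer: -3472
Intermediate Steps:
n(L) = 7 - 2*L
o(z, l) = 4 (o(z, l) = 3 + 1 = 4)
P(X, O) = (4 + X)*(11 + O) (P(X, O) = (X + 4)*(O + (7 - 2*(-2))) = (4 + X)*(O + (7 + 4)) = (4 + X)*(O + 11) = (4 + X)*(11 + O))
(413 + 21)*(-264 + P(4, 21)) = (413 + 21)*(-264 + (44 + 4*21 + 11*4 + 21*4)) = 434*(-264 + (44 + 84 + 44 + 84)) = 434*(-264 + 256) = 434*(-8) = -3472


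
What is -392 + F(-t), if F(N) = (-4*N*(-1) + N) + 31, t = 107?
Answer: -896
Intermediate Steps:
F(N) = 31 + 5*N (F(N) = (4*N + N) + 31 = 5*N + 31 = 31 + 5*N)
-392 + F(-t) = -392 + (31 + 5*(-1*107)) = -392 + (31 + 5*(-107)) = -392 + (31 - 535) = -392 - 504 = -896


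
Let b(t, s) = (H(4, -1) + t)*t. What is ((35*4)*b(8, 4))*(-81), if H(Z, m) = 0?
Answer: -725760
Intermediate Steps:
b(t, s) = t² (b(t, s) = (0 + t)*t = t*t = t²)
((35*4)*b(8, 4))*(-81) = ((35*4)*8²)*(-81) = (140*64)*(-81) = 8960*(-81) = -725760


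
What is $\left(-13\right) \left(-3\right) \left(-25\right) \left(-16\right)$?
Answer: $15600$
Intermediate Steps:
$\left(-13\right) \left(-3\right) \left(-25\right) \left(-16\right) = 39 \left(-25\right) \left(-16\right) = \left(-975\right) \left(-16\right) = 15600$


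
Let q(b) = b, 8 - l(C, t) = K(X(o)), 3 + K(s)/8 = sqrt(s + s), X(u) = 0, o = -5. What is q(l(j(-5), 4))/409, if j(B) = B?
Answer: 32/409 ≈ 0.078240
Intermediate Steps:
K(s) = -24 + 8*sqrt(2)*sqrt(s) (K(s) = -24 + 8*sqrt(s + s) = -24 + 8*sqrt(2*s) = -24 + 8*(sqrt(2)*sqrt(s)) = -24 + 8*sqrt(2)*sqrt(s))
l(C, t) = 32 (l(C, t) = 8 - (-24 + 8*sqrt(2)*sqrt(0)) = 8 - (-24 + 8*sqrt(2)*0) = 8 - (-24 + 0) = 8 - 1*(-24) = 8 + 24 = 32)
q(l(j(-5), 4))/409 = 32/409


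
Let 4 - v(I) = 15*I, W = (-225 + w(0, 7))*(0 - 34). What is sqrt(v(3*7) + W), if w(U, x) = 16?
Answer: 3*sqrt(755) ≈ 82.432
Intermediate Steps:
W = 7106 (W = (-225 + 16)*(0 - 34) = -209*(-34) = 7106)
v(I) = 4 - 15*I
sqrt(v(3*7) + W) = sqrt((4 - 45*7) + 7106) = sqrt((4 - 15*21) + 7106) = sqrt((4 - 315) + 7106) = sqrt(-311 + 7106) = sqrt(6795) = 3*sqrt(755)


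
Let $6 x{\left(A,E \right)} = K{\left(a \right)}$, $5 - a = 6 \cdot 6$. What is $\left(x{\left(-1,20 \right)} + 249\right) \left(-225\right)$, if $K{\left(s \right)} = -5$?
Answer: $- \frac{111675}{2} \approx -55838.0$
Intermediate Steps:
$a = -31$ ($a = 5 - 6 \cdot 6 = 5 - 36 = -31$)
$x{\left(A,E \right)} = - \frac{5}{6}$ ($x{\left(A,E \right)} = \frac{1}{6} \left(-5\right) = - \frac{5}{6}$)
$\left(x{\left(-1,20 \right)} + 249\right) \left(-225\right) = \left(- \frac{5}{6} + 249\right) \left(-225\right) = \frac{1489}{6} \left(-225\right) = - \frac{111675}{2}$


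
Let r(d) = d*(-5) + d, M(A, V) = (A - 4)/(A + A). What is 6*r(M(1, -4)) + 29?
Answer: 65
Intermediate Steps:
M(A, V) = (-4 + A)/(2*A) (M(A, V) = (-4 + A)/((2*A)) = (-4 + A)*(1/(2*A)) = (-4 + A)/(2*A))
r(d) = -4*d (r(d) = -5*d + d = -4*d)
6*r(M(1, -4)) + 29 = 6*(-2*(-4 + 1)/1) + 29 = 6*(-2*(-3)) + 29 = 6*(-4*(-3/2)) + 29 = 6*6 + 29 = 36 + 29 = 65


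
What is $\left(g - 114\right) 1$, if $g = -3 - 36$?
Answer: $-153$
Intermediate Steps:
$g = -39$ ($g = -3 - 36 = -39$)
$\left(g - 114\right) 1 = \left(-39 - 114\right) 1 = \left(-153\right) 1 = -153$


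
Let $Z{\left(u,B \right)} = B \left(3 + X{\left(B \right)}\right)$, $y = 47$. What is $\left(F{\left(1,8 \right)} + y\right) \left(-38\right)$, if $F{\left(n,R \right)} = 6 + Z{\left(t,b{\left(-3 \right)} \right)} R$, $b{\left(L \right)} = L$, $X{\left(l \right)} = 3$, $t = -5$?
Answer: $3458$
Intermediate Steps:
$Z{\left(u,B \right)} = 6 B$ ($Z{\left(u,B \right)} = B \left(3 + 3\right) = B 6 = 6 B$)
$F{\left(n,R \right)} = 6 - 18 R$ ($F{\left(n,R \right)} = 6 + 6 \left(-3\right) R = 6 - 18 R$)
$\left(F{\left(1,8 \right)} + y\right) \left(-38\right) = \left(\left(6 - 144\right) + 47\right) \left(-38\right) = \left(-138 + 47\right) \left(-38\right) = \left(-91\right) \left(-38\right) = 3458$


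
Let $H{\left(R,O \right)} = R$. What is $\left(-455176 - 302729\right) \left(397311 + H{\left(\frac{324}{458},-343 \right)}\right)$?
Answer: $- \frac{68957517281805}{229} \approx -3.0112 \cdot 10^{11}$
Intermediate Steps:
$\left(-455176 - 302729\right) \left(397311 + H{\left(\frac{324}{458},-343 \right)}\right) = \left(-455176 - 302729\right) \left(397311 + \frac{324}{458}\right) = - 757905 \left(397311 + 324 \cdot \frac{1}{458}\right) = - 757905 \left(397311 + \frac{162}{229}\right) = \left(-757905\right) \frac{90984381}{229} = - \frac{68957517281805}{229}$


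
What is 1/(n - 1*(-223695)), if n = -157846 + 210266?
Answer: 1/276115 ≈ 3.6217e-6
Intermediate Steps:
n = 52420
1/(n - 1*(-223695)) = 1/(52420 - 1*(-223695)) = 1/(52420 + 223695) = 1/276115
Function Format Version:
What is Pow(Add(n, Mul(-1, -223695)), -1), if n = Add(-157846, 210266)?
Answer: Rational(1, 276115) ≈ 3.6217e-6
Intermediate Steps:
n = 52420
Pow(Add(n, Mul(-1, -223695)), -1) = Pow(Add(52420, Mul(-1, -223695)), -1) = Pow(Add(52420, 223695), -1) = Pow(276115, -1) = Rational(1, 276115)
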